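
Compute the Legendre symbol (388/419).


p = 419 is prime, so compute (388/419) with the reciprocity algorithm (Jacobi-symbol steps: pull out 2s via (2/n), flip via reciprocity, reduce):
  pull out 2: (2/419) = -1  (since 419 mod 8 = 3)
  pull out 2: (2/419) = -1  (since 419 mod 8 = 3)
  reciprocity: (97/419) -> +(419/97)
  reduce: (31/97)
  reciprocity: (31/97) -> +(97/31)
  reduce: (4/31)
  pull out 2: (2/31) = +1  (since 31 mod 8 = 7)
  pull out 2: (2/31) = +1  (since 31 mod 8 = 7)
  (1/31) = 1
Product of signs = 1
(388/419) = 1

1


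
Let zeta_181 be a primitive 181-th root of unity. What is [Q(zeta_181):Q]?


The degree equals Euler's totient phi(181).
181 = 181
phi(181) = 180

180


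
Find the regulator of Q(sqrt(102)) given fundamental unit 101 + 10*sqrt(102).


epsilon = 101 + 10*sqrt(102)
= 201.9950
R = ln(201.9950)
= 5.3082

5.3082


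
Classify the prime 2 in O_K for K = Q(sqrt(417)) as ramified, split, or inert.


K = Q(sqrt(417)). Since d mod 4 = 1, disc(K) = 417.
Check p | disc: 417 mod 2 = 1.
p=2 does not divide disc (d is 1 mod 4). 2 splits iff d = 1 mod 8.
d mod 8 = 1, so (d/2) = 1.
(d/p) = 1, so p splits: (p) = P*P' with e=1, f=1, g=2.
Therefore p is split.

split


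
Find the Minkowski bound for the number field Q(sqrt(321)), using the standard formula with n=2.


d = 321, d mod 4 = 1, so disc(K) = d = 321; |disc(K)| = 321
Real quadratic field, so n = 2, s = r2 = 0, r1 = 2
M = (n!/n^n) * (4/pi)^s * sqrt(|disc(K)|) = (2!/2^2) * (4/pi)^0 * sqrt(321)
= 0.5 * 1.000000 * 17.916473
= 8.9582

8.9582


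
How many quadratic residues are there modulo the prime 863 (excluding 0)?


For prime p, the number of non-zero quadratic residues is (p-1)/2.
= (863-1)/2
= 431

431


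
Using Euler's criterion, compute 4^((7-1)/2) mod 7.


p = 7 is prime and the exponent is (p-1)/2 = 3, so by Euler's criterion 4^3 = (4/7) = +1 or -1 mod 7.
Compute by square-and-multiply:
  3 = 2 + 1 (binary 11)
  Repeated squaring mod 7: 4^1 = 4, 4^2 = 2
  4^3 = 4^2 * 4^1 = 2 * 4 mod 7
    2 * 4 = 8 = 1 mod 7
  4^3 = 1 mod 7
Result 1: 4 is a quadratic residue mod 7.
4^3 mod 7 = 1

1


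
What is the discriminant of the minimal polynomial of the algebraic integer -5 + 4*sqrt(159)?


The element -5 + 4*sqrt(159) has minimal polynomial:
x^2 + 10*x - 2519
Discriminant = (10)^2 - 4*(-2519)
= 100 + 10076
= 10176

10176


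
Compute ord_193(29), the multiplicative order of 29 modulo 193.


We want ord_193(29), the smallest k >= 1 with 29^k = 1 mod 193.
n = 193 = 193, phi(193) = 192; the order divides phi(n).
Divisors of 192: 1, 2, 3, 4, 6, 8, 12, 16, 24, 32, 48, 64, 96, 192
Repeated squaring mod 193: 29^1 = 29, 29^2 = 69, 29^4 = 129, 29^8 = 43, 29^16 = 112, 29^32 = 192, 29^64 = 1, 29^128 = 1
Test divisors in increasing order:
  k=1: 29^1 = 29 mod 193
  k=2: 29^2 = 69 mod 193
  k=3: 29^3 = 69 * 29 = 71 mod 193
  k=4: 29^4 = 129 mod 193
  k=6: 29^6 = 129 * 69 = 23 mod 193
  k=8: 29^8 = 43 mod 193
  k=12: 29^12 = 43 * 129 = 143 mod 193
  k=16: 29^16 = 112 mod 193
  k=24: 29^24 = 112 * 43 = 184 mod 193
  k=32: 29^32 = 192 mod 193
  k=48: 29^48 = 192 * 112 = 81 mod 193
  k=64: 29^64 = 1 mod 193  <- first divisor giving 1
Order = 64

64


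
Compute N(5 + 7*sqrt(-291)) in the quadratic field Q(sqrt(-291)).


N(a + b*sqrt(d)) = a^2 - d*b^2
= (5)^2 - (-291)*(7)^2
= 25 + 14259
= 14284

14284


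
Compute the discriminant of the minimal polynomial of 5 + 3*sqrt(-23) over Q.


The element 5 + 3*sqrt(-23) has minimal polynomial:
x^2 - 10*x + 232
Discriminant = (-10)^2 - 4*(232)
= 100 - 928
= -828

-828


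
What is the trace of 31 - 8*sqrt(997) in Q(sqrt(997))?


Tr(a + b*sqrt(d)) = (a + b*sqrt(d)) + (a - b*sqrt(d)) = 2a
= 2 * (31)
= 62

62


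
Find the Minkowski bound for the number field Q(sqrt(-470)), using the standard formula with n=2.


d = -470, d mod 4 = 2, so disc(K) = 4d = -1880; |disc(K)| = 1880
Imaginary quadratic field, so n = 2, s = r2 = 1, r1 = 0
M = (n!/n^n) * (4/pi)^s * sqrt(|disc(K)|) = (2!/2^2) * (4/pi)^1 * sqrt(1880)
= 0.5 * 1.273240 * 43.358967
= 27.6032

27.6032


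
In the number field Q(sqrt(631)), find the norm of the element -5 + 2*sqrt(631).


N(a + b*sqrt(d)) = a^2 - d*b^2
= (-5)^2 - (631)*(2)^2
= 25 - 2524
= -2499

-2499


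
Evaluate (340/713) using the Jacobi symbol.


Compute (340/713) via quadratic reciprocity:
  pull out 2: (2/713) = +1  (since 713 mod 8 = 1)
  pull out 2: (2/713) = +1  (since 713 mod 8 = 1)
  reciprocity: (85/713) -> +(713/85)
  reduce: (33/85)
  reciprocity: (33/85) -> +(85/33)
  reduce: (19/33)
  reciprocity: (19/33) -> +(33/19)
  reduce: (14/19)
  pull out 2: (2/19) = -1  (since 19 mod 8 = 3)
  reciprocity: (7/19) -> -(19/7)
  reduce: (5/7)
  reciprocity: (5/7) -> +(7/5)
  reduce: (2/5)
  pull out 2: (2/5) = -1  (since 5 mod 8 = 5)
  (1/5) = 1
Product of signs = -1

-1


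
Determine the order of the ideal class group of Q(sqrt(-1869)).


K = Q(sqrt(-1869)). d mod 4 = 3, so D = disc(K) = 4d = -7476
h(K) equals the number of primitive reduced positive-definite forms (a, b, c) = a*x^2 + b*x*y + c*y^2 with b^2 - 4ac = D,
where reduced means |b| <= a <= c, with b >= 0 whenever |b| = a or a = c, and primitive means gcd(a, b, c) = 1.
Reduced forces 3a^2 <= |D| = 7476, so 1 <= a <= 49; b must have the parity of D, and c = (b^2 - D)/(4a) must be an integer >= a.
Enumerate a = 1..49, b in [-a, a]:
  a=1: (1, 0, 1869)  [1]
  a=2: (2, 2, 935)  [1]
  a=3: (3, 0, 623)  [1]
  a=4: none
  a=5: (5, -2, 374), (5, 2, 374)  [2]
  a=6: (6, 6, 313)  [1]
  a=7: (7, 0, 267)  [1]
  a=8..9: none
  a=10: (10, -2, 187), (10, 2, 187)  [2]
  a=11: (11, -2, 170), (11, 2, 170)  [2]
  a=12: none
  a=13: (13, -8, 145), (13, 8, 145)  [2]
  a=14: (14, 14, 137)  [1]
  a=15: (15, -12, 127), (15, 12, 127)  [2]
  a=16: none
  a=17: (17, -2, 110), (17, 2, 110)  [2]
  a=18..20: none
  a=21: (21, 0, 89)  [1]
  a=22: (22, -2, 85), (22, 2, 85)  [2]
  a=23..24: none
  a=25: (25, -18, 78), (25, 18, 78)  [2]
  a=26: (26, -18, 75), (26, 18, 75)  [2]
  a=27..28: none
  a=29: (29, -8, 65), (29, 8, 65)  [2]
  a=30: (30, -18, 65), (30, 18, 65)  [2]
  a=31..32: none
  a=33: (33, -24, 61), (33, 24, 61)  [2]
  a=34: (34, -2, 55), (34, 2, 55)  [2]
  a=35: (35, -28, 59), (35, 28, 59)  [2]
  a=36..38: none
  a=39: (39, -18, 50), (39, 18, 50)  [2]
  a=40..41: none
  a=42: (42, 42, 55)  [1]
  a=43: (43, -36, 51), (43, 36, 51)  [2]
  a=44..49: none
Total reduced forms: 1 + 1 + 1 + 2 + 1 + 1 + 2 + 2 + 2 + 1 + 2 + 2 + 1 + 2 + 2 + 2 + 2 + 2 + 2 + 2 + 2 + 2 + 1 + 2 = 40
h = 40

40


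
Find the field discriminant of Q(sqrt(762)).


For K = Q(sqrt(d)) with d squarefree: disc(K) = d if d = 1 mod 4, and disc(K) = 4d if d = 2 or 3 mod 4.
Here d = 762, and d mod 4 = 2.
d = 2 mod 4, not 1 (O_K = Z[sqrt(d)]), so disc(K) = 4d = 4 * (762) = 3048

3048


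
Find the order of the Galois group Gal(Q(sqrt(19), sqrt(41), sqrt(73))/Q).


The 3 square roots of distinct primes are multiplicatively independent over Q,
so [K:Q] = 2^3 and Gal(K/Q) is isomorphic to (Z/2Z)^3.
|Gal| = 2^3 = 8

8


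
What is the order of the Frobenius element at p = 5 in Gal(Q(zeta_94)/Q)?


The Frobenius at p in Gal(Q(zeta_n)/Q) = (Z/nZ)* is the class of p, so its order is ord_94(5), the smallest k >= 1 with 5^k = 1 mod 94.
n = 94 = 2 * 47, phi(94) = 46; the order divides phi(n).
Divisors of 46: 1, 2, 23, 46
Repeated squaring mod 94: 5^1 = 5, 5^2 = 25, 5^4 = 61, 5^8 = 55, 5^16 = 17, 5^32 = 7
Test divisors in increasing order:
  k=1: 5^1 = 5 mod 94
  k=2: 5^2 = 25 mod 94
  k=23: 5^23 = 17 * 61 * 25 * 5 = 93 mod 94
  k=46: 5^46 = 7 * 55 * 61 * 25 = 1 mod 94  <- first divisor giving 1
Order = 46

46


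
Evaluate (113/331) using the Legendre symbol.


p = 331 is prime, so compute (113/331) with the reciprocity algorithm (Jacobi-symbol steps: pull out 2s via (2/n), flip via reciprocity, reduce):
  reciprocity: (113/331) -> +(331/113)
  reduce: (105/113)
  reciprocity: (105/113) -> +(113/105)
  reduce: (8/105)
  pull out 2: (2/105) = +1  (since 105 mod 8 = 1)
  pull out 2: (2/105) = +1  (since 105 mod 8 = 1)
  pull out 2: (2/105) = +1  (since 105 mod 8 = 1)
  (1/105) = 1
Product of signs = 1
(113/331) = 1

1


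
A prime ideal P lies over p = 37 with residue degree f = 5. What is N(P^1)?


N(P^a) = p^(a*f)
= 37^(1*5)
= 37^5
= 69343957

69343957


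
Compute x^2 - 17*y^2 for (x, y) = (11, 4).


x^2 - d*y^2
= 11^2 - 17*4^2
= 121 - 272
= -151

-151


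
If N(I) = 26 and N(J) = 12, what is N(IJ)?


N(IJ) = N(I) * N(J)
= 26 * 12
= 312

312


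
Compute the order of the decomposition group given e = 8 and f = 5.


|D_P| = e * f
= 8 * 5
= 40

40


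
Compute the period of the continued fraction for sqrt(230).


Run the CF algorithm for sqrt(230).
a_0 = floor(sqrt(230)) = 15; set m_0=0, q_0=1.
Recurrence: m' = q*a - m,  q' = (d - m'^2)/q,  a' = floor((a_0 + m')/q').
  step 1: m=15, q=5, a=6
  step 2: m=15, q=1, a=30
a_2 = 2*a_0 = 30, so the period closes here.
sqrt(230) = [15; 6, 30]
Period length = 2

2


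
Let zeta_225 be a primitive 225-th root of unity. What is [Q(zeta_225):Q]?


The degree equals Euler's totient phi(225).
225 = 3^2 * 5^2
phi(225) = 120

120


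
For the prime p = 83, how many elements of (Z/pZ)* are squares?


For prime p, the number of non-zero quadratic residues is (p-1)/2.
= (83-1)/2
= 41

41


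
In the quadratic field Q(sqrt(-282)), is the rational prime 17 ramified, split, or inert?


K = Q(sqrt(-282)). Since d mod 4 = 2, disc(K) = -1128.
Check p | disc: -1128 mod 17 = 11.
p does not divide disc. Compute Legendre symbol (d/p):
7^((17-1)/2) mod 17 = -1
(d/p) = -1, so p is inert: (p) stays prime with e=1, f=2, g=1.
Therefore p is inert.

inert


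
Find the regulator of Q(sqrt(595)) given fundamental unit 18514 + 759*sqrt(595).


epsilon = 18514 + 759*sqrt(595)
= 37028.0000
R = ln(37028.0000)
= 10.5194

10.5194


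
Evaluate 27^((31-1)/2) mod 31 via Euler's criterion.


p = 31 is prime and the exponent is (p-1)/2 = 15, so by Euler's criterion 27^15 = (27/31) = +1 or -1 mod 31.
Compute by square-and-multiply:
  15 = 8 + 4 + 2 + 1 (binary 1111)
  Repeated squaring mod 31: 27^1 = 27, 27^2 = 16, 27^4 = 8, 27^8 = 2
  27^15 = 27^8 * 27^4 * 27^2 * 27^1 = 2 * 8 * 16 * 27 mod 31
    2 * 8 = 16 = 16 mod 31
    16 * 16 = 256 = 8 mod 31
    8 * 27 = 216 = 30 mod 31
  27^15 = 30 mod 31
Result 30 = p - 1 = -1 mod 31: 27 is a quadratic non-residue mod 31. As a residue in [0, p-1] the value is 30.
27^15 mod 31 = 30

30


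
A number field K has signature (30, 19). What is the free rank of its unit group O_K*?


By Dirichlet's unit theorem:
rank = r1 + r2 - 1
= 30 + 19 - 1
= 48

48


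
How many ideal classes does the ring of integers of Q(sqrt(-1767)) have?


K = Q(sqrt(-1767)). d mod 4 = 1, so D = disc(K) = d = -1767
h(K) equals the number of primitive reduced positive-definite forms (a, b, c) = a*x^2 + b*x*y + c*y^2 with b^2 - 4ac = D,
where reduced means |b| <= a <= c, with b >= 0 whenever |b| = a or a = c, and primitive means gcd(a, b, c) = 1.
Reduced forces 3a^2 <= |D| = 1767, so 1 <= a <= 24; b must have the parity of D, and c = (b^2 - D)/(4a) must be an integer >= a.
Enumerate a = 1..24, b in [-a, a]:
  a=1: (1, 1, 442)  [1]
  a=2: (2, -1, 221), (2, 1, 221)  [2]
  a=3: (3, 3, 148)  [1]
  a=4: (4, -3, 111), (4, 3, 111)  [2]
  a=5: none
  a=6: (6, -3, 74), (6, 3, 74)  [2]
  a=7: (7, -5, 64), (7, 5, 64)  [2]
  a=8: (8, -5, 56), (8, 5, 56)  [2]
  a=9..10: none
  a=11: (11, -9, 42), (11, 9, 42)  [2]
  a=12: (12, -3, 37), (12, 3, 37)  [2]
  a=13: (13, -1, 34), (13, 1, 34)  [2]
  a=14: (14, -9, 33), (14, -5, 32), (14, 5, 32), (14, 9, 33)  [4]
  a=15: none
  a=16: (16, -5, 28), (16, 5, 28)  [2]
  a=17: (17, -1, 26), (17, 1, 26)  [2]
  a=18: none
  a=19: (19, 19, 28)  [1]
  a=20: none
  a=21: (21, -9, 22), (21, 9, 22)  [2]
  a=22: (22, 13, 22)  [1]
  a=23: (23, -21, 24), (23, 21, 24)  [2]
  a=24: none
Total reduced forms: 1 + 2 + 1 + 2 + 2 + 2 + 2 + 2 + 2 + 2 + 4 + 2 + 2 + 1 + 2 + 1 + 2 = 32
h = 32

32


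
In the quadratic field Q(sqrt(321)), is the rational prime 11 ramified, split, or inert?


K = Q(sqrt(321)). Since d mod 4 = 1, disc(K) = 321.
Check p | disc: 321 mod 11 = 2.
p does not divide disc. Compute Legendre symbol (d/p):
2^((11-1)/2) mod 11 = -1
(d/p) = -1, so p is inert: (p) stays prime with e=1, f=2, g=1.
Therefore p is inert.

inert


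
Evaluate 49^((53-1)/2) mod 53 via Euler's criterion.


p = 53 is prime and the exponent is (p-1)/2 = 26, so by Euler's criterion 49^26 = (49/53) = +1 or -1 mod 53.
Compute by square-and-multiply:
  26 = 16 + 8 + 2 (binary 11010)
  Repeated squaring mod 53: 49^1 = 49, 49^2 = 16, 49^4 = 44, 49^8 = 28, 49^16 = 42
  49^26 = 49^16 * 49^8 * 49^2 = 42 * 28 * 16 mod 53
    42 * 28 = 1176 = 10 mod 53
    10 * 16 = 160 = 1 mod 53
  49^26 = 1 mod 53
Result 1: 49 is a quadratic residue mod 53.
49^26 mod 53 = 1

1


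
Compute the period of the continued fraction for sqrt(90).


Run the CF algorithm for sqrt(90).
a_0 = floor(sqrt(90)) = 9; set m_0=0, q_0=1.
Recurrence: m' = q*a - m,  q' = (d - m'^2)/q,  a' = floor((a_0 + m')/q').
  step 1: m=9, q=9, a=2
  step 2: m=9, q=1, a=18
a_2 = 2*a_0 = 18, so the period closes here.
sqrt(90) = [9; 2, 18]
Period length = 2

2


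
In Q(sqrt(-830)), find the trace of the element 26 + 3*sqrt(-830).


Tr(a + b*sqrt(d)) = (a + b*sqrt(d)) + (a - b*sqrt(d)) = 2a
= 2 * (26)
= 52

52


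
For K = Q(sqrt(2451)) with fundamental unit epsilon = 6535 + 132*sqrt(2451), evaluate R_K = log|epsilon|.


epsilon = 6535 + 132*sqrt(2451)
= 13069.9999
R = ln(13069.9999)
= 9.4781

9.4781


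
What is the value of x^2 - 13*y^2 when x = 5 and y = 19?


x^2 - d*y^2
= 5^2 - 13*19^2
= 25 - 4693
= -4668

-4668


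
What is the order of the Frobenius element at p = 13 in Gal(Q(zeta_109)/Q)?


The Frobenius at p in Gal(Q(zeta_n)/Q) = (Z/nZ)* is the class of p, so its order is ord_109(13), the smallest k >= 1 with 13^k = 1 mod 109.
n = 109 = 109, phi(109) = 108; the order divides phi(n).
Divisors of 108: 1, 2, 3, 4, 6, 9, 12, 18, 27, 36, 54, 108
Repeated squaring mod 109: 13^1 = 13, 13^2 = 60, 13^4 = 3, 13^8 = 9, 13^16 = 81, 13^32 = 21, 13^64 = 5
Test divisors in increasing order:
  k=1: 13^1 = 13 mod 109
  k=2: 13^2 = 60 mod 109
  k=3: 13^3 = 60 * 13 = 17 mod 109
  k=4: 13^4 = 3 mod 109
  k=6: 13^6 = 3 * 60 = 71 mod 109
  k=9: 13^9 = 9 * 13 = 8 mod 109
  k=12: 13^12 = 9 * 3 = 27 mod 109
  k=18: 13^18 = 81 * 60 = 64 mod 109
  k=27: 13^27 = 81 * 9 * 60 * 13 = 76 mod 109
  k=36: 13^36 = 21 * 3 = 63 mod 109
  k=54: 13^54 = 21 * 81 * 3 * 60 = 108 mod 109
  k=108: 13^108 = 5 * 21 * 9 * 3 = 1 mod 109  <- first divisor giving 1
Order = 108

108


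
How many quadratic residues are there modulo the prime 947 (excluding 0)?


For prime p, the number of non-zero quadratic residues is (p-1)/2.
= (947-1)/2
= 473

473


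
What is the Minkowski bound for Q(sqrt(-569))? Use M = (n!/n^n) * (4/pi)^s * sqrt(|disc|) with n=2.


d = -569, d mod 4 = 3, so disc(K) = 4d = -2276; |disc(K)| = 2276
Imaginary quadratic field, so n = 2, s = r2 = 1, r1 = 0
M = (n!/n^n) * (4/pi)^s * sqrt(|disc(K)|) = (2!/2^2) * (4/pi)^1 * sqrt(2276)
= 0.5 * 1.273240 * 47.707442
= 30.3715

30.3715


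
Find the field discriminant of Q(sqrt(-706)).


For K = Q(sqrt(d)) with d squarefree: disc(K) = d if d = 1 mod 4, and disc(K) = 4d if d = 2 or 3 mod 4.
Here d = -706, and d mod 4 = 2.
d = 2 mod 4, not 1 (O_K = Z[sqrt(d)]), so disc(K) = 4d = 4 * (-706) = -2824

-2824


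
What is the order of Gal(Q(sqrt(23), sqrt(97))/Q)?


The 2 square roots of distinct primes are multiplicatively independent over Q,
so [K:Q] = 2^2 and Gal(K/Q) is isomorphic to (Z/2Z)^2.
|Gal| = 2^2 = 4

4


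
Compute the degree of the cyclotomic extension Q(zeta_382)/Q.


The degree equals Euler's totient phi(382).
382 = 2 * 191
phi(382) = 190

190


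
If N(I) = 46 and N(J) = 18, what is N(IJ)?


N(IJ) = N(I) * N(J)
= 46 * 18
= 828

828


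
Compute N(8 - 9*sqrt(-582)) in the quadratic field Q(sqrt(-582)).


N(a + b*sqrt(d)) = a^2 - d*b^2
= (8)^2 - (-582)*(-9)^2
= 64 + 47142
= 47206

47206


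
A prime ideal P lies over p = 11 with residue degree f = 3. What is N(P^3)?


N(P^a) = p^(a*f)
= 11^(3*3)
= 11^9
= 2357947691

2357947691


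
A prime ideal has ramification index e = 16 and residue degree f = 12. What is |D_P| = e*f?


|D_P| = e * f
= 16 * 12
= 192

192


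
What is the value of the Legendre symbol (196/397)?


p = 397 is prime, so compute (196/397) with the reciprocity algorithm (Jacobi-symbol steps: pull out 2s via (2/n), flip via reciprocity, reduce):
  pull out 2: (2/397) = -1  (since 397 mod 8 = 5)
  pull out 2: (2/397) = -1  (since 397 mod 8 = 5)
  reciprocity: (49/397) -> +(397/49)
  reduce: (5/49)
  reciprocity: (5/49) -> +(49/5)
  reduce: (4/5)
  pull out 2: (2/5) = -1  (since 5 mod 8 = 5)
  pull out 2: (2/5) = -1  (since 5 mod 8 = 5)
  (1/5) = 1
Product of signs = 1
(196/397) = 1

1


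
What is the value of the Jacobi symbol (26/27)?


Compute (26/27) via quadratic reciprocity:
  pull out 2: (2/27) = -1  (since 27 mod 8 = 3)
  reciprocity: (13/27) -> +(27/13)
  reduce: (1/13)
  (1/13) = 1
Product of signs = -1

-1


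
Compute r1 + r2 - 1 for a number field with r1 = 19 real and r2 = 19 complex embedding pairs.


By Dirichlet's unit theorem:
rank = r1 + r2 - 1
= 19 + 19 - 1
= 37

37


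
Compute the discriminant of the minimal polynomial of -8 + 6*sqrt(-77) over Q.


The element -8 + 6*sqrt(-77) has minimal polynomial:
x^2 + 16*x + 2836
Discriminant = (16)^2 - 4*(2836)
= 256 - 11344
= -11088

-11088


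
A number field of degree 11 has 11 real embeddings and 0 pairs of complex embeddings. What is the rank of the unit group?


By Dirichlet's unit theorem:
rank = r1 + r2 - 1
= 11 + 0 - 1
= 10

10


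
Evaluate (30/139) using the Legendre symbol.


p = 139 is prime, so compute (30/139) with the reciprocity algorithm (Jacobi-symbol steps: pull out 2s via (2/n), flip via reciprocity, reduce):
  pull out 2: (2/139) = -1  (since 139 mod 8 = 3)
  reciprocity: (15/139) -> -(139/15)
  reduce: (4/15)
  pull out 2: (2/15) = +1  (since 15 mod 8 = 7)
  pull out 2: (2/15) = +1  (since 15 mod 8 = 7)
  (1/15) = 1
Product of signs = 1
(30/139) = 1

1


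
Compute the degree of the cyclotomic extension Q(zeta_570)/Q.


The degree equals Euler's totient phi(570).
570 = 2 * 3 * 5 * 19
phi(570) = 144

144


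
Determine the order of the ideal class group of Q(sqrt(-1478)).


K = Q(sqrt(-1478)). d mod 4 = 2, so D = disc(K) = 4d = -5912
h(K) equals the number of primitive reduced positive-definite forms (a, b, c) = a*x^2 + b*x*y + c*y^2 with b^2 - 4ac = D,
where reduced means |b| <= a <= c, with b >= 0 whenever |b| = a or a = c, and primitive means gcd(a, b, c) = 1.
Reduced forces 3a^2 <= |D| = 5912, so 1 <= a <= 44; b must have the parity of D, and c = (b^2 - D)/(4a) must be an integer >= a.
Enumerate a = 1..44, b in [-a, a]:
  a=1: (1, 0, 1478)  [1]
  a=2: (2, 0, 739)  [1]
  a=3: (3, -2, 493), (3, 2, 493)  [2]
  a=4..5: none
  a=6: (6, -4, 247), (6, 4, 247)  [2]
  a=7..8: none
  a=9: (9, -8, 166), (9, 8, 166)  [2]
  a=10..12: none
  a=13: (13, -4, 114), (13, 4, 114)  [2]
  a=14..16: none
  a=17: (17, -2, 87), (17, 2, 87)  [2]
  a=18: (18, -8, 83), (18, 8, 83)  [2]
  a=19: (19, -4, 78), (19, 4, 78)  [2]
  a=20..25: none
  a=26: (26, -4, 57), (26, 4, 57)  [2]
  a=27: (27, -26, 61), (27, 26, 61)  [2]
  a=28: none
  a=29: (29, -2, 51), (29, 2, 51)  [2]
  a=30: none
  a=31: (31, -28, 54), (31, 28, 54)  [2]
  a=32..33: none
  a=34: (34, -32, 51), (34, 32, 51)  [2]
  a=35..37: none
  a=38: (38, -4, 39), (38, 4, 39)  [2]
  a=39: (39, -22, 41), (39, 22, 41)  [2]
  a=40..44: none
Total reduced forms: 1 + 1 + 2 + 2 + 2 + 2 + 2 + 2 + 2 + 2 + 2 + 2 + 2 + 2 + 2 + 2 = 30
h = 30

30


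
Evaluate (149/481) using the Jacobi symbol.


Compute (149/481) via quadratic reciprocity:
  reciprocity: (149/481) -> +(481/149)
  reduce: (34/149)
  pull out 2: (2/149) = -1  (since 149 mod 8 = 5)
  reciprocity: (17/149) -> +(149/17)
  reduce: (13/17)
  reciprocity: (13/17) -> +(17/13)
  reduce: (4/13)
  pull out 2: (2/13) = -1  (since 13 mod 8 = 5)
  pull out 2: (2/13) = -1  (since 13 mod 8 = 5)
  (1/13) = 1
Product of signs = -1

-1


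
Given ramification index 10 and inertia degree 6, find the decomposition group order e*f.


|D_P| = e * f
= 10 * 6
= 60

60


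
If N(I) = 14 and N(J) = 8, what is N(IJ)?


N(IJ) = N(I) * N(J)
= 14 * 8
= 112

112


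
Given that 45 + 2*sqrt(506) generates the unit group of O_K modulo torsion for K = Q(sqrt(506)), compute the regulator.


epsilon = 45 + 2*sqrt(506)
= 89.9889
R = ln(89.9889)
= 4.4997

4.4997


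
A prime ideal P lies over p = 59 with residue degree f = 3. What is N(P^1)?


N(P^a) = p^(a*f)
= 59^(1*3)
= 59^3
= 205379

205379


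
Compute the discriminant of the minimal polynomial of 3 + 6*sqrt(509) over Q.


The element 3 + 6*sqrt(509) has minimal polynomial:
x^2 - 6*x - 18315
Discriminant = (-6)^2 - 4*(-18315)
= 36 + 73260
= 73296

73296


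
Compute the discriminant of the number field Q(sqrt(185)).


For K = Q(sqrt(d)) with d squarefree: disc(K) = d if d = 1 mod 4, and disc(K) = 4d if d = 2 or 3 mod 4.
Here d = 185, and d mod 4 = 1.
d = 1 mod 4 (O_K = Z[(1+sqrt(d))/2]), so disc(K) = d = 185

185


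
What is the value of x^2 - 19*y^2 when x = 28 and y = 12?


x^2 - d*y^2
= 28^2 - 19*12^2
= 784 - 2736
= -1952

-1952


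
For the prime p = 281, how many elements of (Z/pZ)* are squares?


For prime p, the number of non-zero quadratic residues is (p-1)/2.
= (281-1)/2
= 140

140


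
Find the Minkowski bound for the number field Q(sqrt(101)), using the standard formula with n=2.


d = 101, d mod 4 = 1, so disc(K) = d = 101; |disc(K)| = 101
Real quadratic field, so n = 2, s = r2 = 0, r1 = 2
M = (n!/n^n) * (4/pi)^s * sqrt(|disc(K)|) = (2!/2^2) * (4/pi)^0 * sqrt(101)
= 0.5 * 1.000000 * 10.049876
= 5.0249

5.0249


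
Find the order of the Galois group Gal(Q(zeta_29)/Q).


|Gal(Q(zeta_29)/Q)| = phi(29)
= 28

28


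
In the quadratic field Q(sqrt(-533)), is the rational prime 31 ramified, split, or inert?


K = Q(sqrt(-533)). Since d mod 4 = 3, disc(K) = -2132.
Check p | disc: -2132 mod 31 = 7.
p does not divide disc. Compute Legendre symbol (d/p):
25^((31-1)/2) mod 31 = 1
(d/p) = 1, so p splits: (p) = P*P' with e=1, f=1, g=2.
Therefore p is split.

split


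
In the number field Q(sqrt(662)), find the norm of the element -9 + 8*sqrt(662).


N(a + b*sqrt(d)) = a^2 - d*b^2
= (-9)^2 - (662)*(8)^2
= 81 - 42368
= -42287

-42287


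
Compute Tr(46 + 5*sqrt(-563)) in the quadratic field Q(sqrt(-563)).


Tr(a + b*sqrt(d)) = (a + b*sqrt(d)) + (a - b*sqrt(d)) = 2a
= 2 * (46)
= 92

92


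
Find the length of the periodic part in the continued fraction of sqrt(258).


Run the CF algorithm for sqrt(258).
a_0 = floor(sqrt(258)) = 16; set m_0=0, q_0=1.
Recurrence: m' = q*a - m,  q' = (d - m'^2)/q,  a' = floor((a_0 + m')/q').
  step 1: m=16, q=2, a=16
  step 2: m=16, q=1, a=32
a_2 = 2*a_0 = 32, so the period closes here.
sqrt(258) = [16; 16, 32]
Period length = 2

2


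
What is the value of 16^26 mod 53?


p = 53 is prime and the exponent is (p-1)/2 = 26, so by Euler's criterion 16^26 = (16/53) = +1 or -1 mod 53.
Compute by square-and-multiply:
  26 = 16 + 8 + 2 (binary 11010)
  Repeated squaring mod 53: 16^1 = 16, 16^2 = 44, 16^4 = 28, 16^8 = 42, 16^16 = 15
  16^26 = 16^16 * 16^8 * 16^2 = 15 * 42 * 44 mod 53
    15 * 42 = 630 = 47 mod 53
    47 * 44 = 2068 = 1 mod 53
  16^26 = 1 mod 53
Result 1: 16 is a quadratic residue mod 53.
16^26 mod 53 = 1

1


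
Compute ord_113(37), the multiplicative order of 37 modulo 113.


We want ord_113(37), the smallest k >= 1 with 37^k = 1 mod 113.
n = 113 = 113, phi(113) = 112; the order divides phi(n).
Divisors of 112: 1, 2, 4, 7, 8, 14, 16, 28, 56, 112
Repeated squaring mod 113: 37^1 = 37, 37^2 = 13, 37^4 = 56, 37^8 = 85, 37^16 = 106, 37^32 = 49, 37^64 = 28
Test divisors in increasing order:
  k=1: 37^1 = 37 mod 113
  k=2: 37^2 = 13 mod 113
  k=4: 37^4 = 56 mod 113
  k=7: 37^7 = 56 * 13 * 37 = 42 mod 113
  k=8: 37^8 = 85 mod 113
  k=14: 37^14 = 85 * 56 * 13 = 69 mod 113
  k=16: 37^16 = 106 mod 113
  k=28: 37^28 = 106 * 85 * 56 = 15 mod 113
  k=56: 37^56 = 49 * 106 * 85 = 112 mod 113
  k=112: 37^112 = 28 * 49 * 106 = 1 mod 113  <- first divisor giving 1
Order = 112

112


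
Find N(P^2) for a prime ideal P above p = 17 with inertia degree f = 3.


N(P^a) = p^(a*f)
= 17^(2*3)
= 17^6
= 24137569

24137569


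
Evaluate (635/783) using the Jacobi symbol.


Compute (635/783) via quadratic reciprocity:
  reciprocity: (635/783) -> -(783/635)
  reduce: (148/635)
  pull out 2: (2/635) = -1  (since 635 mod 8 = 3)
  pull out 2: (2/635) = -1  (since 635 mod 8 = 3)
  reciprocity: (37/635) -> +(635/37)
  reduce: (6/37)
  pull out 2: (2/37) = -1  (since 37 mod 8 = 5)
  reciprocity: (3/37) -> +(37/3)
  reduce: (1/3)
  (1/3) = 1
Product of signs = 1

1


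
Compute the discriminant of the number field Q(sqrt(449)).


For K = Q(sqrt(d)) with d squarefree: disc(K) = d if d = 1 mod 4, and disc(K) = 4d if d = 2 or 3 mod 4.
Here d = 449, and d mod 4 = 1.
d = 1 mod 4 (O_K = Z[(1+sqrt(d))/2]), so disc(K) = d = 449

449


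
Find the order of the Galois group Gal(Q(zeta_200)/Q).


|Gal(Q(zeta_200)/Q)| = phi(200)
= 80

80


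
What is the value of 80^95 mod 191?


p = 191 is prime and the exponent is (p-1)/2 = 95, so by Euler's criterion 80^95 = (80/191) = +1 or -1 mod 191.
Compute by square-and-multiply:
  95 = 64 + 16 + 8 + 4 + 2 + 1 (binary 1011111)
  Repeated squaring mod 191: 80^1 = 80, 80^2 = 97, 80^4 = 50, 80^8 = 17, 80^16 = 98, 80^32 = 54, 80^64 = 51
  80^95 = 80^64 * 80^16 * 80^8 * 80^4 * 80^2 * 80^1 = 51 * 98 * 17 * 50 * 97 * 80 mod 191
    51 * 98 = 4998 = 32 mod 191
    32 * 17 = 544 = 162 mod 191
    162 * 50 = 8100 = 78 mod 191
    78 * 97 = 7566 = 117 mod 191
    117 * 80 = 9360 = 1 mod 191
  80^95 = 1 mod 191
Result 1: 80 is a quadratic residue mod 191.
80^95 mod 191 = 1

1


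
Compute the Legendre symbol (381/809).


p = 809 is prime, so compute (381/809) with the reciprocity algorithm (Jacobi-symbol steps: pull out 2s via (2/n), flip via reciprocity, reduce):
  reciprocity: (381/809) -> +(809/381)
  reduce: (47/381)
  reciprocity: (47/381) -> +(381/47)
  reduce: (5/47)
  reciprocity: (5/47) -> +(47/5)
  reduce: (2/5)
  pull out 2: (2/5) = -1  (since 5 mod 8 = 5)
  (1/5) = 1
Product of signs = -1
(381/809) = -1

-1


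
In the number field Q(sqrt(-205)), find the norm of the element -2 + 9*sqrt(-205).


N(a + b*sqrt(d)) = a^2 - d*b^2
= (-2)^2 - (-205)*(9)^2
= 4 + 16605
= 16609

16609


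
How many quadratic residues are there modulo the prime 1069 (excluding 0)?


For prime p, the number of non-zero quadratic residues is (p-1)/2.
= (1069-1)/2
= 534

534


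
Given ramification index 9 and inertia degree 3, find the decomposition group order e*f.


|D_P| = e * f
= 9 * 3
= 27

27


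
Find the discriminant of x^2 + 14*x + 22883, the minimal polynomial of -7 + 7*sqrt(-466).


The element -7 + 7*sqrt(-466) has minimal polynomial:
x^2 + 14*x + 22883
Discriminant = (14)^2 - 4*(22883)
= 196 - 91532
= -91336

-91336


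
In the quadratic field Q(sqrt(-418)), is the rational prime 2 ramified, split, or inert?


K = Q(sqrt(-418)). Since d mod 4 = 2, disc(K) = -1672.
Check p | disc: -1672 mod 2 = 0.
p divides disc, so p ramifies: (p) = P^2 with e=2, f=1, g=1.
Therefore p is ramified.

ramified


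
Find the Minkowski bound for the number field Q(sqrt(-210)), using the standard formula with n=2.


d = -210, d mod 4 = 2, so disc(K) = 4d = -840; |disc(K)| = 840
Imaginary quadratic field, so n = 2, s = r2 = 1, r1 = 0
M = (n!/n^n) * (4/pi)^s * sqrt(|disc(K)|) = (2!/2^2) * (4/pi)^1 * sqrt(840)
= 0.5 * 1.273240 * 28.982753
= 18.4510

18.4510


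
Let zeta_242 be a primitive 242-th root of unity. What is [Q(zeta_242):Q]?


The degree equals Euler's totient phi(242).
242 = 2 * 11^2
phi(242) = 110

110


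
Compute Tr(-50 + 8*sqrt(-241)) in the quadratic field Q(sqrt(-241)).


Tr(a + b*sqrt(d)) = (a + b*sqrt(d)) + (a - b*sqrt(d)) = 2a
= 2 * (-50)
= -100

-100


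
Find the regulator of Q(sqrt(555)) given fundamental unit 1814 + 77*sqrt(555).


epsilon = 1814 + 77*sqrt(555)
= 3627.9997
R = ln(3627.9997)
= 8.1964

8.1964


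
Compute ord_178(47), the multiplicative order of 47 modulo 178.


We want ord_178(47), the smallest k >= 1 with 47^k = 1 mod 178.
n = 178 = 2 * 89, phi(178) = 88; the order divides phi(n).
Divisors of 88: 1, 2, 4, 8, 11, 22, 44, 88
Repeated squaring mod 178: 47^1 = 47, 47^2 = 73, 47^4 = 167, 47^8 = 121, 47^16 = 45, 47^32 = 67, 47^64 = 39
Test divisors in increasing order:
  k=1: 47^1 = 47 mod 178
  k=2: 47^2 = 73 mod 178
  k=4: 47^4 = 167 mod 178
  k=8: 47^8 = 121 mod 178
  k=11: 47^11 = 121 * 73 * 47 = 55 mod 178
  k=22: 47^22 = 45 * 167 * 73 = 177 mod 178
  k=44: 47^44 = 67 * 121 * 167 = 1 mod 178  <- first divisor giving 1
Order = 44

44


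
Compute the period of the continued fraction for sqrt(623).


Run the CF algorithm for sqrt(623).
a_0 = floor(sqrt(623)) = 24; set m_0=0, q_0=1.
Recurrence: m' = q*a - m,  q' = (d - m'^2)/q,  a' = floor((a_0 + m')/q').
  step 1: m=24, q=47, a=1
  step 2: m=23, q=2, a=23
  step 3: m=23, q=47, a=1
  step 4: m=24, q=1, a=48
a_4 = 2*a_0 = 48, so the period closes here.
sqrt(623) = [24; 1, 23, 1, 48]
Period length = 4

4


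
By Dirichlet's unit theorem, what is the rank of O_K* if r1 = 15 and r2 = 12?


By Dirichlet's unit theorem:
rank = r1 + r2 - 1
= 15 + 12 - 1
= 26

26


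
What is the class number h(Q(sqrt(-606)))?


K = Q(sqrt(-606)). d mod 4 = 2, so D = disc(K) = 4d = -2424
h(K) equals the number of primitive reduced positive-definite forms (a, b, c) = a*x^2 + b*x*y + c*y^2 with b^2 - 4ac = D,
where reduced means |b| <= a <= c, with b >= 0 whenever |b| = a or a = c, and primitive means gcd(a, b, c) = 1.
Reduced forces 3a^2 <= |D| = 2424, so 1 <= a <= 28; b must have the parity of D, and c = (b^2 - D)/(4a) must be an integer >= a.
Enumerate a = 1..28, b in [-a, a]:
  a=1: (1, 0, 606)  [1]
  a=2: (2, 0, 303)  [1]
  a=3: (3, 0, 202)  [1]
  a=4: none
  a=5: (5, -4, 122), (5, 4, 122)  [2]
  a=6: (6, 0, 101)  [1]
  a=7..9: none
  a=10: (10, -4, 61), (10, 4, 61)  [2]
  a=11..14: none
  a=15: (15, -6, 41), (15, 6, 41)  [2]
  a=16..24: none
  a=25: (25, -24, 30), (25, 24, 30)  [2]
  a=26..28: none
Total reduced forms: 1 + 1 + 1 + 2 + 1 + 2 + 2 + 2 = 12
h = 12

12


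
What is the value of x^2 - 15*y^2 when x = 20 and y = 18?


x^2 - d*y^2
= 20^2 - 15*18^2
= 400 - 4860
= -4460

-4460


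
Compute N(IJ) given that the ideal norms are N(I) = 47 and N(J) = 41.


N(IJ) = N(I) * N(J)
= 47 * 41
= 1927

1927


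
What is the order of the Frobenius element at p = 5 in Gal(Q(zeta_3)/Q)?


The Frobenius at p in Gal(Q(zeta_n)/Q) = (Z/nZ)* is the class of p, so its order is ord_3(5), the smallest k >= 1 with 5^k = 1 mod 3.
n = 3 = 3, phi(3) = 2; the order divides phi(n).
Divisors of 2: 1, 2
Repeated squaring mod 3: 5^1 = 2, 5^2 = 1
Test divisors in increasing order:
  k=1: 5^1 = 2 mod 3
  k=2: 5^2 = 1 mod 3  <- first divisor giving 1
Order = 2

2


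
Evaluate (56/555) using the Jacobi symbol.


Compute (56/555) via quadratic reciprocity:
  pull out 2: (2/555) = -1  (since 555 mod 8 = 3)
  pull out 2: (2/555) = -1  (since 555 mod 8 = 3)
  pull out 2: (2/555) = -1  (since 555 mod 8 = 3)
  reciprocity: (7/555) -> -(555/7)
  reduce: (2/7)
  pull out 2: (2/7) = +1  (since 7 mod 8 = 7)
  (1/7) = 1
Product of signs = 1

1


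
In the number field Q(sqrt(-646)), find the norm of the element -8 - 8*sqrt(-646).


N(a + b*sqrt(d)) = a^2 - d*b^2
= (-8)^2 - (-646)*(-8)^2
= 64 + 41344
= 41408

41408


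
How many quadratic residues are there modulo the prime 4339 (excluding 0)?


For prime p, the number of non-zero quadratic residues is (p-1)/2.
= (4339-1)/2
= 2169

2169


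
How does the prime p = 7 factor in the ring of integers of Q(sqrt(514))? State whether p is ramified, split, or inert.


K = Q(sqrt(514)). Since d mod 4 = 2, disc(K) = 2056.
Check p | disc: 2056 mod 7 = 5.
p does not divide disc. Compute Legendre symbol (d/p):
3^((7-1)/2) mod 7 = -1
(d/p) = -1, so p is inert: (p) stays prime with e=1, f=2, g=1.
Therefore p is inert.

inert


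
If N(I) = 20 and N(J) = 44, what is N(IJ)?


N(IJ) = N(I) * N(J)
= 20 * 44
= 880

880


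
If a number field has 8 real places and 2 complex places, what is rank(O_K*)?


By Dirichlet's unit theorem:
rank = r1 + r2 - 1
= 8 + 2 - 1
= 9

9


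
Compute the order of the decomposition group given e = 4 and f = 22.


|D_P| = e * f
= 4 * 22
= 88

88


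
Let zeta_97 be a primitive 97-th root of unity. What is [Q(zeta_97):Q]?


The degree equals Euler's totient phi(97).
97 = 97
phi(97) = 96

96


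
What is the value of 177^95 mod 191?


p = 191 is prime and the exponent is (p-1)/2 = 95, so by Euler's criterion 177^95 = (177/191) = +1 or -1 mod 191.
Compute by square-and-multiply:
  95 = 64 + 16 + 8 + 4 + 2 + 1 (binary 1011111)
  Repeated squaring mod 191: 177^1 = 177, 177^2 = 5, 177^4 = 25, 177^8 = 52, 177^16 = 30, 177^32 = 136, 177^64 = 160
  177^95 = 177^64 * 177^16 * 177^8 * 177^4 * 177^2 * 177^1 = 160 * 30 * 52 * 25 * 5 * 177 mod 191
    160 * 30 = 4800 = 25 mod 191
    25 * 52 = 1300 = 154 mod 191
    154 * 25 = 3850 = 30 mod 191
    30 * 5 = 150 = 150 mod 191
    150 * 177 = 26550 = 1 mod 191
  177^95 = 1 mod 191
Result 1: 177 is a quadratic residue mod 191.
177^95 mod 191 = 1

1


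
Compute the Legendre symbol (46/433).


p = 433 is prime, so compute (46/433) with the reciprocity algorithm (Jacobi-symbol steps: pull out 2s via (2/n), flip via reciprocity, reduce):
  pull out 2: (2/433) = +1  (since 433 mod 8 = 1)
  reciprocity: (23/433) -> +(433/23)
  reduce: (19/23)
  reciprocity: (19/23) -> -(23/19)
  reduce: (4/19)
  pull out 2: (2/19) = -1  (since 19 mod 8 = 3)
  pull out 2: (2/19) = -1  (since 19 mod 8 = 3)
  (1/19) = 1
Product of signs = -1
(46/433) = -1

-1


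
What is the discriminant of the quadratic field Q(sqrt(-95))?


For K = Q(sqrt(d)) with d squarefree: disc(K) = d if d = 1 mod 4, and disc(K) = 4d if d = 2 or 3 mod 4.
Here d = -95, and d mod 4 = 1.
d = 1 mod 4 (O_K = Z[(1+sqrt(d))/2]), so disc(K) = d = -95

-95


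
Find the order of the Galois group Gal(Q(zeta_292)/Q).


|Gal(Q(zeta_292)/Q)| = phi(292)
= 144

144


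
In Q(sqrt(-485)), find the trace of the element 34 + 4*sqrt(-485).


Tr(a + b*sqrt(d)) = (a + b*sqrt(d)) + (a - b*sqrt(d)) = 2a
= 2 * (34)
= 68

68


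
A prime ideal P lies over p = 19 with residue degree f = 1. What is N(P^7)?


N(P^a) = p^(a*f)
= 19^(7*1)
= 19^7
= 893871739

893871739


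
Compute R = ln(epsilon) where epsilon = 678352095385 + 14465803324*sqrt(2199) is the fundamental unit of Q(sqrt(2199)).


epsilon = 678352095385 + 14465803324*sqrt(2199)
= 1.3567e+12
R = ln(1.3567e+12)
= 27.9361

27.9361


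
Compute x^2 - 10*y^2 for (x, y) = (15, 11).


x^2 - d*y^2
= 15^2 - 10*11^2
= 225 - 1210
= -985

-985


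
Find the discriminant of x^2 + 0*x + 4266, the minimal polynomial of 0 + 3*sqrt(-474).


The element 0 + 3*sqrt(-474) has minimal polynomial:
x^2 + 0*x + 4266
Discriminant = (0)^2 - 4*(4266)
= 0 - 17064
= -17064

-17064


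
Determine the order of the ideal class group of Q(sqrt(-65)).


K = Q(sqrt(-65)). d mod 4 = 3, so D = disc(K) = 4d = -260
h(K) equals the number of primitive reduced positive-definite forms (a, b, c) = a*x^2 + b*x*y + c*y^2 with b^2 - 4ac = D,
where reduced means |b| <= a <= c, with b >= 0 whenever |b| = a or a = c, and primitive means gcd(a, b, c) = 1.
Reduced forces 3a^2 <= |D| = 260, so 1 <= a <= 9; b must have the parity of D, and c = (b^2 - D)/(4a) must be an integer >= a.
Enumerate a = 1..9, b in [-a, a]:
  a=1: (1, 0, 65)  [1]
  a=2: (2, 2, 33)  [1]
  a=3: (3, -2, 22), (3, 2, 22)  [2]
  a=4: none
  a=5: (5, 0, 13)  [1]
  a=6: (6, -2, 11), (6, 2, 11)  [2]
  a=7..8: none
  a=9: (9, 8, 9)  [1]
Total reduced forms: 1 + 1 + 2 + 1 + 2 + 1 = 8
h = 8

8


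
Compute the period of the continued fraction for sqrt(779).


Run the CF algorithm for sqrt(779).
a_0 = floor(sqrt(779)) = 27; set m_0=0, q_0=1.
Recurrence: m' = q*a - m,  q' = (d - m'^2)/q,  a' = floor((a_0 + m')/q').
  step 1: m=27, q=50, a=1
  step 2: m=23, q=5, a=10
  step 3: m=27, q=10, a=5
  step 4: m=23, q=25, a=2
  step 5: m=27, q=2, a=27
  step 6: m=27, q=25, a=2
  step 7: m=23, q=10, a=5
  step 8: m=27, q=5, a=10
  step 9: m=23, q=50, a=1
  step 10: m=27, q=1, a=54
a_10 = 2*a_0 = 54, so the period closes here.
sqrt(779) = [27; 1, 10, 5, 2, 27, 2, 5, 10, 1, 54]
Period length = 10

10


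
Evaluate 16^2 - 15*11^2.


x^2 - d*y^2
= 16^2 - 15*11^2
= 256 - 1815
= -1559

-1559


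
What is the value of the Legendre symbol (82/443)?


p = 443 is prime, so compute (82/443) with the reciprocity algorithm (Jacobi-symbol steps: pull out 2s via (2/n), flip via reciprocity, reduce):
  pull out 2: (2/443) = -1  (since 443 mod 8 = 3)
  reciprocity: (41/443) -> +(443/41)
  reduce: (33/41)
  reciprocity: (33/41) -> +(41/33)
  reduce: (8/33)
  pull out 2: (2/33) = +1  (since 33 mod 8 = 1)
  pull out 2: (2/33) = +1  (since 33 mod 8 = 1)
  pull out 2: (2/33) = +1  (since 33 mod 8 = 1)
  (1/33) = 1
Product of signs = -1
(82/443) = -1

-1


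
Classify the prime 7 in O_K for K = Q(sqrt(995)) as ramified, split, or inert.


K = Q(sqrt(995)). Since d mod 4 = 3, disc(K) = 3980.
Check p | disc: 3980 mod 7 = 4.
p does not divide disc. Compute Legendre symbol (d/p):
1^((7-1)/2) mod 7 = 1
(d/p) = 1, so p splits: (p) = P*P' with e=1, f=1, g=2.
Therefore p is split.

split


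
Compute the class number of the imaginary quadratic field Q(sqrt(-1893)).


K = Q(sqrt(-1893)). d mod 4 = 3, so D = disc(K) = 4d = -7572
h(K) equals the number of primitive reduced positive-definite forms (a, b, c) = a*x^2 + b*x*y + c*y^2 with b^2 - 4ac = D,
where reduced means |b| <= a <= c, with b >= 0 whenever |b| = a or a = c, and primitive means gcd(a, b, c) = 1.
Reduced forces 3a^2 <= |D| = 7572, so 1 <= a <= 50; b must have the parity of D, and c = (b^2 - D)/(4a) must be an integer >= a.
Enumerate a = 1..50, b in [-a, a]:
  a=1: (1, 0, 1893)  [1]
  a=2: (2, 2, 947)  [1]
  a=3: (3, 0, 631)  [1]
  a=4..5: none
  a=6: (6, 6, 317)  [1]
  a=7: (7, -4, 271), (7, 4, 271)  [2]
  a=8..13: none
  a=14: (14, -10, 137), (14, 10, 137)  [2]
  a=15..18: none
  a=19: (19, -16, 103), (19, 16, 103)  [2]
  a=20: none
  a=21: (21, -18, 94), (21, 18, 94)  [2]
  a=22: none
  a=23: (23, -8, 83), (23, 8, 83)  [2]
  a=24..37: none
  a=38: (38, -22, 53), (38, 22, 53)  [2]
  a=39..41: none
  a=42: (42, -18, 47), (42, 18, 47)  [2]
  a=43..45: none
  a=46: (46, -38, 49), (46, 38, 49)  [2]
  a=47..50: none
Total reduced forms: 1 + 1 + 1 + 1 + 2 + 2 + 2 + 2 + 2 + 2 + 2 + 2 = 20
h = 20

20


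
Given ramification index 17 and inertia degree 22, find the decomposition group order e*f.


|D_P| = e * f
= 17 * 22
= 374

374


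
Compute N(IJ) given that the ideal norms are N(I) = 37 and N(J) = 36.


N(IJ) = N(I) * N(J)
= 37 * 36
= 1332

1332


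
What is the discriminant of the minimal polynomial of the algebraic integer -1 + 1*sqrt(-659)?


The element -1 + 1*sqrt(-659) has minimal polynomial:
x^2 + 2*x + 660
Discriminant = (2)^2 - 4*(660)
= 4 - 2640
= -2636

-2636


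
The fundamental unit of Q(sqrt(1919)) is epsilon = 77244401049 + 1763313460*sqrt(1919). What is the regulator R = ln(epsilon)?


epsilon = 77244401049 + 1763313460*sqrt(1919)
= 1.5449e+11
R = ln(1.5449e+11)
= 25.7634

25.7634


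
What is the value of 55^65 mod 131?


p = 131 is prime and the exponent is (p-1)/2 = 65, so by Euler's criterion 55^65 = (55/131) = +1 or -1 mod 131.
Compute by square-and-multiply:
  65 = 64 + 1 (binary 1000001)
  Repeated squaring mod 131: 55^1 = 55, 55^2 = 12, 55^4 = 13, 55^8 = 38, 55^16 = 3, 55^32 = 9, 55^64 = 81
  55^65 = 55^64 * 55^1 = 81 * 55 mod 131
    81 * 55 = 4455 = 1 mod 131
  55^65 = 1 mod 131
Result 1: 55 is a quadratic residue mod 131.
55^65 mod 131 = 1

1
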